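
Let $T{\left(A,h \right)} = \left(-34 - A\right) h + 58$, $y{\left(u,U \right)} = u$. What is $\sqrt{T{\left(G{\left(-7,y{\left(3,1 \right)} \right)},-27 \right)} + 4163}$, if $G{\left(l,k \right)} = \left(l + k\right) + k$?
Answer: $6 \sqrt{142} \approx 71.498$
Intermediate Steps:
$G{\left(l,k \right)} = l + 2 k$ ($G{\left(l,k \right)} = \left(k + l\right) + k = l + 2 k$)
$T{\left(A,h \right)} = 58 + h \left(-34 - A\right)$ ($T{\left(A,h \right)} = h \left(-34 - A\right) + 58 = 58 + h \left(-34 - A\right)$)
$\sqrt{T{\left(G{\left(-7,y{\left(3,1 \right)} \right)},-27 \right)} + 4163} = \sqrt{\left(58 - -918 - \left(-7 + 2 \cdot 3\right) \left(-27\right)\right) + 4163} = \sqrt{\left(58 + 918 - \left(-7 + 6\right) \left(-27\right)\right) + 4163} = \sqrt{\left(58 + 918 - \left(-1\right) \left(-27\right)\right) + 4163} = \sqrt{\left(58 + 918 - 27\right) + 4163} = \sqrt{949 + 4163} = \sqrt{5112} = 6 \sqrt{142}$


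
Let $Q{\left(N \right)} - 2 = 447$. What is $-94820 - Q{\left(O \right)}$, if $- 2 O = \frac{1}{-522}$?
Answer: $-95269$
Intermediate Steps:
$O = \frac{1}{1044}$ ($O = - \frac{1}{2 \left(-522\right)} = \left(- \frac{1}{2}\right) \left(- \frac{1}{522}\right) = \frac{1}{1044} \approx 0.00095785$)
$Q{\left(N \right)} = 449$ ($Q{\left(N \right)} = 2 + 447 = 449$)
$-94820 - Q{\left(O \right)} = -94820 - 449 = -95269$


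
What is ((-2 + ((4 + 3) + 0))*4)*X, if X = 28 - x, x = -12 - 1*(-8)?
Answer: 640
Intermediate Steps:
x = -4 (x = -12 + 8 = -4)
X = 32 (X = 28 - 1*(-4) = 28 + 4 = 32)
((-2 + ((4 + 3) + 0))*4)*X = ((-2 + ((4 + 3) + 0))*4)*32 = ((-2 + (7 + 0))*4)*32 = ((-2 + 7)*4)*32 = (5*4)*32 = 20*32 = 640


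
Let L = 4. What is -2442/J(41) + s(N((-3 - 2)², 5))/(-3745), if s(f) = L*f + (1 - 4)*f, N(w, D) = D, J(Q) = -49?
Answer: 261287/5243 ≈ 49.835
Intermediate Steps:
s(f) = f (s(f) = 4*f + (1 - 4)*f = 4*f - 3*f = f)
-2442/J(41) + s(N((-3 - 2)², 5))/(-3745) = -2442/(-49) + 5/(-3745) = -2442*(-1/49) + 5*(-1/3745) = 2442/49 - 1/749 = 261287/5243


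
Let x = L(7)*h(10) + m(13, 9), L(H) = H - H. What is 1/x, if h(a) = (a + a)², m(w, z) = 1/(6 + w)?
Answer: 19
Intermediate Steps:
h(a) = 4*a² (h(a) = (2*a)² = 4*a²)
L(H) = 0
x = 1/19 (x = 0*(4*10²) + 1/(6 + 13) = 0*(4*100) + 1/19 = 0*400 + 1/19 = 0 + 1/19 = 1/19 ≈ 0.052632)
1/x = 1/(1/19) = 19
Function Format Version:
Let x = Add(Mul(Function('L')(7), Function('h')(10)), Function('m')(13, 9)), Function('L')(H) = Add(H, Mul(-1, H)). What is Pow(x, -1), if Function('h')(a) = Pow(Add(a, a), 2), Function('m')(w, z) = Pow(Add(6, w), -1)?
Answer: 19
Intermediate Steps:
Function('h')(a) = Mul(4, Pow(a, 2)) (Function('h')(a) = Pow(Mul(2, a), 2) = Mul(4, Pow(a, 2)))
Function('L')(H) = 0
x = Rational(1, 19) (x = Add(Mul(0, Mul(4, Pow(10, 2))), Pow(Add(6, 13), -1)) = Add(Mul(0, Mul(4, 100)), Pow(19, -1)) = Add(Mul(0, 400), Rational(1, 19)) = Add(0, Rational(1, 19)) = Rational(1, 19) ≈ 0.052632)
Pow(x, -1) = Pow(Rational(1, 19), -1) = 19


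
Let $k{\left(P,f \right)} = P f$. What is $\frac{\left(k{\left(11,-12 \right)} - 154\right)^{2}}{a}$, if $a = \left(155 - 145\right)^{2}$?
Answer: $\frac{20449}{25} \approx 817.96$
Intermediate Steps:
$a = 100$ ($a = 10^{2} = 100$)
$\frac{\left(k{\left(11,-12 \right)} - 154\right)^{2}}{a} = \frac{\left(11 \left(-12\right) - 154\right)^{2}}{100} = \left(-132 - 154\right)^{2} \cdot \frac{1}{100} = \left(-286\right)^{2} \cdot \frac{1}{100} = 81796 \cdot \frac{1}{100} = \frac{20449}{25}$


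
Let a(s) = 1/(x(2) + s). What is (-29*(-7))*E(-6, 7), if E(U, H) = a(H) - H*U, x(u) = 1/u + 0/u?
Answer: 128296/15 ≈ 8553.1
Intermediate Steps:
x(u) = 1/u (x(u) = 1/u + 0 = 1/u)
a(s) = 1/(1/2 + s)
E(U, H) = 2/(1 + 2*H) - H*U
(-29*(-7))*E(-6, 7) = (-29*(-7))*((2 - 1*7*(-6)*(1 + 2*7))/(1 + 2*7)) = 203*((2 - 1*7*(-6)*(1 + 14))/(1 + 14)) = 203*((2 - 1*7*(-6)*15)/15) = 203*((2 + 630)/15) = 203*((1/15)*632) = 203*(632/15) = 128296/15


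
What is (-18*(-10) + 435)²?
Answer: 378225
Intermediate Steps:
(-18*(-10) + 435)² = (180 + 435)² = 615² = 378225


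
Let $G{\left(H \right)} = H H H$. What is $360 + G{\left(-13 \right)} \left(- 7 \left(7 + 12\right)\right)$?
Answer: $292561$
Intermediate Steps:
$G{\left(H \right)} = H^{3}$ ($G{\left(H \right)} = H^{2} H = H^{3}$)
$360 + G{\left(-13 \right)} \left(- 7 \left(7 + 12\right)\right) = 360 + \left(-13\right)^{3} \left(- 7 \left(7 + 12\right)\right) = 360 - 2197 \left(\left(-7\right) 19\right) = 360 - -292201 = 360 + 292201 = 292561$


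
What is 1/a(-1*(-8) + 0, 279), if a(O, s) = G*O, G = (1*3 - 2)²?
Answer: ⅛ ≈ 0.12500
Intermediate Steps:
G = 1 (G = (3 - 2)² = 1² = 1)
a(O, s) = O (a(O, s) = 1*O = O)
1/a(-1*(-8) + 0, 279) = 1/(-1*(-8) + 0) = 1/(8 + 0) = 1/8 = ⅛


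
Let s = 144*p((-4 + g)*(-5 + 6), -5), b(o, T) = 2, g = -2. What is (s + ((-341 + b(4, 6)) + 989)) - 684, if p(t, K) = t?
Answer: -898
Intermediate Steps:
s = -864 (s = 144*((-4 - 2)*(-5 + 6)) = 144*(-6*1) = 144*(-6) = -864)
(s + ((-341 + b(4, 6)) + 989)) - 684 = (-864 + ((-341 + 2) + 989)) - 684 = (-864 + (-339 + 989)) - 684 = (-864 + 650) - 684 = -214 - 684 = -898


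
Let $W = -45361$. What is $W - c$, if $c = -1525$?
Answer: $-43836$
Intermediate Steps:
$W - c = -45361 - -1525 = -45361 + 1525 = -43836$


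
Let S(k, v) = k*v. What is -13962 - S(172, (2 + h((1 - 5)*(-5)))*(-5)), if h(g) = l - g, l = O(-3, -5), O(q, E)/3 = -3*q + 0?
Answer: -6222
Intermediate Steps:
O(q, E) = -9*q (O(q, E) = 3*(-3*q + 0) = 3*(-3*q) = -9*q)
l = 27 (l = -9*(-3) = 27)
h(g) = 27 - g
-13962 - S(172, (2 + h((1 - 5)*(-5)))*(-5)) = -13962 - 172*(2 + (27 - (1 - 5)*(-5)))*(-5) = -13962 - 172*(2 + (27 - (-4)*(-5)))*(-5) = -13962 - 172*(2 + (27 - 1*20))*(-5) = -13962 - 172*(2 + (27 - 20))*(-5) = -13962 - 172*(2 + 7)*(-5) = -13962 - 172*9*(-5) = -13962 - 172*(-45) = -13962 - 1*(-7740) = -13962 + 7740 = -6222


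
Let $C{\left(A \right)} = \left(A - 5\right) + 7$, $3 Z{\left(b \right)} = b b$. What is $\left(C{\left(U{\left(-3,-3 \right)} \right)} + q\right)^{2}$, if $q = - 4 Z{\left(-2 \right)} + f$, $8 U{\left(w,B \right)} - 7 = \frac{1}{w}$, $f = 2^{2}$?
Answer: $\frac{9}{4} \approx 2.25$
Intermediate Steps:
$Z{\left(b \right)} = \frac{b^{2}}{3}$ ($Z{\left(b \right)} = \frac{b b}{3} = \frac{b^{2}}{3}$)
$f = 4$
$U{\left(w,B \right)} = \frac{7}{8} + \frac{1}{8 w}$
$C{\left(A \right)} = 2 + A$ ($C{\left(A \right)} = \left(-5 + A\right) + 7 = 2 + A$)
$q = - \frac{4}{3}$ ($q = - 4 \frac{\left(-2\right)^{2}}{3} + 4 = - 4 \cdot \frac{1}{3} \cdot 4 + 4 = \left(-4\right) \frac{4}{3} + 4 = - \frac{16}{3} + 4 = - \frac{4}{3} \approx -1.3333$)
$\left(C{\left(U{\left(-3,-3 \right)} \right)} + q\right)^{2} = \left(\left(2 + \frac{1 + 7 \left(-3\right)}{8 \left(-3\right)}\right) - \frac{4}{3}\right)^{2} = \left(\left(2 + \frac{1}{8} \left(- \frac{1}{3}\right) \left(1 - 21\right)\right) - \frac{4}{3}\right)^{2} = \left(\left(2 + \frac{1}{8} \left(- \frac{1}{3}\right) \left(-20\right)\right) - \frac{4}{3}\right)^{2} = \left(\left(2 + \frac{5}{6}\right) - \frac{4}{3}\right)^{2} = \left(\frac{17}{6} - \frac{4}{3}\right)^{2} = \left(\frac{3}{2}\right)^{2} = \frac{9}{4}$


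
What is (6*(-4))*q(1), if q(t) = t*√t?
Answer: -24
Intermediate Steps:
q(t) = t^(3/2)
(6*(-4))*q(1) = (6*(-4))*1^(3/2) = -24*1 = -24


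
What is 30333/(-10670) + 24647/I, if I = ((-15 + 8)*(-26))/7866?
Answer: 147758757981/138710 ≈ 1.0652e+6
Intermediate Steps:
I = 91/3933 (I = -7*(-26)*(1/7866) = 182*(1/7866) = 91/3933 ≈ 0.023138)
30333/(-10670) + 24647/I = 30333/(-10670) + 24647/(91/3933) = 30333*(-1/10670) + 24647*(3933/91) = -30333/10670 + 13848093/13 = 147758757981/138710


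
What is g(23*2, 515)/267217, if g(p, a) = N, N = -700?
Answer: -700/267217 ≈ -0.0026196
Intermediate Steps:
g(p, a) = -700
g(23*2, 515)/267217 = -700/267217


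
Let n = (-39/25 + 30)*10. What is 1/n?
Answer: 5/1422 ≈ 0.0035162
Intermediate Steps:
n = 1422/5 (n = (-39*1/25 + 30)*10 = (-39/25 + 30)*10 = (711/25)*10 = 1422/5 ≈ 284.40)
1/n = 1/(1422/5) = 5/1422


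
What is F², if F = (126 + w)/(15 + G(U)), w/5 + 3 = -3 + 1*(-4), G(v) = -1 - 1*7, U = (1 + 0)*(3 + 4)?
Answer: 5776/49 ≈ 117.88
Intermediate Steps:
U = 7 (U = 1*7 = 7)
G(v) = -8 (G(v) = -1 - 7 = -8)
w = -50 (w = -15 + 5*(-3 + 1*(-4)) = -15 + 5*(-3 - 4) = -15 + 5*(-7) = -15 - 35 = -50)
F = 76/7 (F = (126 - 50)/(15 - 8) = 76/7 ≈ 10.857)
F² = (76/7)² = 5776/49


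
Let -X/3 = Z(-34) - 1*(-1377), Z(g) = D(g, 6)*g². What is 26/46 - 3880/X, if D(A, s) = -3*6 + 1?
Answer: 124697/252195 ≈ 0.49445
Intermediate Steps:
D(A, s) = -17 (D(A, s) = -18 + 1 = -17)
Z(g) = -17*g²
X = 54825 (X = -3*(-17*(-34)² - 1*(-1377)) = -3*(-17*1156 + 1377) = -3*(-19652 + 1377) = -3*(-18275) = 54825)
26/46 - 3880/X = 26/46 - 3880/54825 = 26*(1/46) - 3880*1/54825 = 13/23 - 776/10965 = 124697/252195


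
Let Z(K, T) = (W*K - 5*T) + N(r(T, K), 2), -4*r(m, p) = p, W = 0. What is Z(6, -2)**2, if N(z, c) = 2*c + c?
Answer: 256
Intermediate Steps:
r(m, p) = -p/4
N(z, c) = 3*c
Z(K, T) = 6 - 5*T (Z(K, T) = (0*K - 5*T) + 3*2 = (0 - 5*T) + 6 = -5*T + 6 = 6 - 5*T)
Z(6, -2)**2 = (6 - 5*(-2))**2 = (6 + 10)**2 = 16**2 = 256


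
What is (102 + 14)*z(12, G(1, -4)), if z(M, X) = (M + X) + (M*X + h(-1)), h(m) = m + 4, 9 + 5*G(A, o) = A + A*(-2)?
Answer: -1276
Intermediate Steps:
G(A, o) = -9/5 - A/5 (G(A, o) = -9/5 + (A + A*(-2))/5 = -9/5 + (A - 2*A)/5 = -9/5 + (-A)/5 = -9/5 - A/5)
h(m) = 4 + m
z(M, X) = 3 + M + X + M*X (z(M, X) = (M + X) + (M*X + (4 - 1)) = (M + X) + (M*X + 3) = (M + X) + (3 + M*X) = 3 + M + X + M*X)
(102 + 14)*z(12, G(1, -4)) = (102 + 14)*(3 + 12 + (-9/5 - ⅕*1) + 12*(-9/5 - ⅕*1)) = 116*(3 + 12 + (-9/5 - ⅕) + 12*(-9/5 - ⅕)) = 116*(3 + 12 - 2 + 12*(-2)) = 116*(3 + 12 - 2 - 24) = 116*(-11) = -1276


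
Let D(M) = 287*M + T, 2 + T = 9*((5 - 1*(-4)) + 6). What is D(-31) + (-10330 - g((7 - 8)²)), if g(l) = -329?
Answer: -18765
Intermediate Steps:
T = 133 (T = -2 + 9*((5 - 1*(-4)) + 6) = -2 + 9*((5 + 4) + 6) = -2 + 9*(9 + 6) = -2 + 9*15 = -2 + 135 = 133)
D(M) = 133 + 287*M (D(M) = 287*M + 133 = 133 + 287*M)
D(-31) + (-10330 - g((7 - 8)²)) = (133 + 287*(-31)) + (-10330 - 1*(-329)) = (133 - 8897) + (-10330 + 329) = -8764 - 10001 = -18765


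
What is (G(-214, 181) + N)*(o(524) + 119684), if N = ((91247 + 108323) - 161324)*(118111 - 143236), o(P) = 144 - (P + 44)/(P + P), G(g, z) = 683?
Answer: -15084100750935599/131 ≈ -1.1515e+14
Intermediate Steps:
o(P) = 144 - (44 + P)/(2*P)
N = -960930750 (N = (199570 - 161324)*(-25125) = 38246*(-25125) = -960930750)
(G(-214, 181) + N)*(o(524) + 119684) = (683 - 960930750)*((287/2 - 22/524) + 119684) = -960930067*((287/2 - 22*1/524) + 119684) = -960930067*((287/2 - 11/262) + 119684) = -960930067*(18793/131 + 119684) = -960930067*15697397/131 = -15084100750935599/131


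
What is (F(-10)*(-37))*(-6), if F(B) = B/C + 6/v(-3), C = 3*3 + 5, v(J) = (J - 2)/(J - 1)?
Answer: 31746/35 ≈ 907.03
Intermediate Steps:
v(J) = (-2 + J)/(-1 + J)
C = 14 (C = 9 + 5 = 14)
F(B) = 24/5 + B/14 (F(B) = B/14 + 6/(((-2 - 3)/(-1 - 3))) = B*(1/14) + 6/((-5/(-4))) = B/14 + 6/((-¼*(-5))) = B/14 + 6/(5/4) = B/14 + 6*(⅘) = B/14 + 24/5 = 24/5 + B/14)
(F(-10)*(-37))*(-6) = ((24/5 + (1/14)*(-10))*(-37))*(-6) = ((24/5 - 5/7)*(-37))*(-6) = ((143/35)*(-37))*(-6) = -5291/35*(-6) = 31746/35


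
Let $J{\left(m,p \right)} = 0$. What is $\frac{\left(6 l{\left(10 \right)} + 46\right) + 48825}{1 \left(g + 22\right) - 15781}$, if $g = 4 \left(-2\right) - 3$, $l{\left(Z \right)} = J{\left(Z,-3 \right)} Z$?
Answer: $- \frac{48871}{15770} \approx -3.099$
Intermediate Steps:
$l{\left(Z \right)} = 0$ ($l{\left(Z \right)} = 0 Z = 0$)
$g = -11$ ($g = -8 - 3 = -11$)
$\frac{\left(6 l{\left(10 \right)} + 46\right) + 48825}{1 \left(g + 22\right) - 15781} = \frac{\left(6 \cdot 0 + 46\right) + 48825}{1 \left(-11 + 22\right) - 15781} = \frac{\left(0 + 46\right) + 48825}{1 \cdot 11 - 15781} = \frac{46 + 48825}{11 - 15781} = \frac{48871}{-15770} = 48871 \left(- \frac{1}{15770}\right) = - \frac{48871}{15770}$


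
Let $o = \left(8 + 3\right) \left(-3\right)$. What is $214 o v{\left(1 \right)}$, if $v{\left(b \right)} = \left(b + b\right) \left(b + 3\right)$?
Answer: $-56496$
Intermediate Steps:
$o = -33$ ($o = 11 \left(-3\right) = -33$)
$v{\left(b \right)} = 2 b \left(3 + b\right)$
$214 o v{\left(1 \right)} = 214 \left(-33\right) 2 \cdot 1 \left(3 + 1\right) = - 7062 \cdot 2 \cdot 1 \cdot 4 = \left(-7062\right) 8 = -56496$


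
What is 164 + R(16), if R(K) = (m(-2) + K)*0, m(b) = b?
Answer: 164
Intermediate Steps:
R(K) = 0 (R(K) = (-2 + K)*0 = 0)
164 + R(16) = 164 + 0 = 164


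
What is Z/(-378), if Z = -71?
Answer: 71/378 ≈ 0.18783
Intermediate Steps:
Z/(-378) = -71/(-378) = -71*(-1/378) = 71/378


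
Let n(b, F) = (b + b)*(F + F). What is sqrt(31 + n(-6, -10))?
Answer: sqrt(271) ≈ 16.462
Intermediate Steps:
n(b, F) = 4*F*b (n(b, F) = (2*b)*(2*F) = 4*F*b)
sqrt(31 + n(-6, -10)) = sqrt(31 + 4*(-10)*(-6)) = sqrt(31 + 240) = sqrt(271)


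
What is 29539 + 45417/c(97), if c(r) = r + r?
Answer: 5775983/194 ≈ 29773.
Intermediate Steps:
c(r) = 2*r
29539 + 45417/c(97) = 29539 + 45417/((2*97)) = 29539 + 45417/194 = 5775983/194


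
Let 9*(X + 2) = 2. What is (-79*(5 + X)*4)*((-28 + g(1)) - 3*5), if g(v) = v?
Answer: 128296/3 ≈ 42765.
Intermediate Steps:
X = -16/9 (X = -2 + (1/9)*2 = -2 + 2/9 = -16/9 ≈ -1.7778)
(-79*(5 + X)*4)*((-28 + g(1)) - 3*5) = (-79*(5 - 16/9)*4)*((-28 + 1) - 3*5) = (-2291*4/9)*(-27 - 15) = -79*116/9*(-42) = -9164/9*(-42) = 128296/3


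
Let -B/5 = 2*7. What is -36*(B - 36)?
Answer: 3816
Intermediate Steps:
B = -70 (B = -10*7 = -5*14 = -70)
-36*(B - 36) = -36*(-70 - 36) = -36*(-106) = 3816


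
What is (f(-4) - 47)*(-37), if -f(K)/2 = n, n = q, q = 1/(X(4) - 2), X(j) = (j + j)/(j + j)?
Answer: 1665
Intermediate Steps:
X(j) = 1 (X(j) = (2*j)/((2*j)) = (2*j)*(1/(2*j)) = 1)
q = -1 (q = 1/(1 - 2) = 1/(-1) = -1)
n = -1
f(K) = 2 (f(K) = -2*(-1) = 2)
(f(-4) - 47)*(-37) = (2 - 47)*(-37) = -45*(-37) = 1665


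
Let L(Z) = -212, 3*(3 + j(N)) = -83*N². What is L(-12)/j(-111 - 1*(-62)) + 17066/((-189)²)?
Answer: 122279851/254246769 ≈ 0.48095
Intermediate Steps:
j(N) = -3 - 83*N²/3 (j(N) = -3 + (-83*N²)/3 = -3 - 83*N²/3)
L(-12)/j(-111 - 1*(-62)) + 17066/((-189)²) = -212/(-3 - 83*(-111 - 1*(-62))²/3) + 17066/((-189)²) = -212/(-3 - 83*(-111 + 62)²/3) + 17066/35721 = -212/(-3 - 83/3*(-49)²) + 17066*(1/35721) = -212/(-3 - 83/3*2401) + 2438/5103 = -212/(-3 - 199283/3) + 2438/5103 = -212/(-199292/3) + 2438/5103 = -212*(-3/199292) + 2438/5103 = 159/49823 + 2438/5103 = 122279851/254246769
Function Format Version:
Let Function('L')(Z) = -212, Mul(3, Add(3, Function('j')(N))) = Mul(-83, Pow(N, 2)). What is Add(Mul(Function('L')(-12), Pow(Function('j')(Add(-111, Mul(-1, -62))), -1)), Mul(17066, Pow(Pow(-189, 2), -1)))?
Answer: Rational(122279851, 254246769) ≈ 0.48095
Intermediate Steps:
Function('j')(N) = Add(-3, Mul(Rational(-83, 3), Pow(N, 2))) (Function('j')(N) = Add(-3, Mul(Rational(1, 3), Mul(-83, Pow(N, 2)))) = Add(-3, Mul(Rational(-83, 3), Pow(N, 2))))
Add(Mul(Function('L')(-12), Pow(Function('j')(Add(-111, Mul(-1, -62))), -1)), Mul(17066, Pow(Pow(-189, 2), -1))) = Add(Mul(-212, Pow(Add(-3, Mul(Rational(-83, 3), Pow(Add(-111, Mul(-1, -62)), 2))), -1)), Mul(17066, Pow(Pow(-189, 2), -1))) = Add(Mul(-212, Pow(Add(-3, Mul(Rational(-83, 3), Pow(Add(-111, 62), 2))), -1)), Mul(17066, Pow(35721, -1))) = Add(Mul(-212, Pow(Add(-3, Mul(Rational(-83, 3), Pow(-49, 2))), -1)), Mul(17066, Rational(1, 35721))) = Add(Mul(-212, Pow(Add(-3, Mul(Rational(-83, 3), 2401)), -1)), Rational(2438, 5103)) = Add(Mul(-212, Pow(Add(-3, Rational(-199283, 3)), -1)), Rational(2438, 5103)) = Add(Mul(-212, Pow(Rational(-199292, 3), -1)), Rational(2438, 5103)) = Add(Mul(-212, Rational(-3, 199292)), Rational(2438, 5103)) = Add(Rational(159, 49823), Rational(2438, 5103)) = Rational(122279851, 254246769)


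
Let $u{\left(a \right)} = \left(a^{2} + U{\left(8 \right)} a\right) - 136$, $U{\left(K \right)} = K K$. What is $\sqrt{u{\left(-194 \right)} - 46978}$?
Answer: $i \sqrt{21894} \approx 147.97 i$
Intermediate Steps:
$U{\left(K \right)} = K^{2}$
$u{\left(a \right)} = -136 + a^{2} + 64 a$ ($u{\left(a \right)} = \left(a^{2} + 8^{2} a\right) - 136 = \left(a^{2} + 64 a\right) - 136 = -136 + a^{2} + 64 a$)
$\sqrt{u{\left(-194 \right)} - 46978} = \sqrt{\left(-136 + \left(-194\right)^{2} + 64 \left(-194\right)\right) - 46978} = \sqrt{\left(-136 + 37636 - 12416\right) - 46978} = \sqrt{25084 - 46978} = \sqrt{-21894} = i \sqrt{21894}$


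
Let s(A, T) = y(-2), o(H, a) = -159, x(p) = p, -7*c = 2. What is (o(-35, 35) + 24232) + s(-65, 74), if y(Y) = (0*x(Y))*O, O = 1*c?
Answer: 24073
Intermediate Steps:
c = -2/7 (c = -⅐*2 = -2/7 ≈ -0.28571)
O = -2/7 (O = 1*(-2/7) = -2/7 ≈ -0.28571)
y(Y) = 0 (y(Y) = (0*Y)*(-2/7) = 0*(-2/7) = 0)
s(A, T) = 0
(o(-35, 35) + 24232) + s(-65, 74) = (-159 + 24232) + 0 = 24073 + 0 = 24073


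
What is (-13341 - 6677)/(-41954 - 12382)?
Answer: 10009/27168 ≈ 0.36841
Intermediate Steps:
(-13341 - 6677)/(-41954 - 12382) = -20018/(-54336) = -20018*(-1/54336) = 10009/27168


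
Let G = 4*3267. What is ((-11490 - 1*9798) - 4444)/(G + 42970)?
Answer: -12866/28019 ≈ -0.45919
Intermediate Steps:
G = 13068
((-11490 - 1*9798) - 4444)/(G + 42970) = ((-11490 - 1*9798) - 4444)/(13068 + 42970) = ((-11490 - 9798) - 4444)/56038 = (-21288 - 4444)*(1/56038) = -25732*1/56038 = -12866/28019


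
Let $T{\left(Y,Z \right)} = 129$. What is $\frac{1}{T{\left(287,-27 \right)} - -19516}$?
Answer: $\frac{1}{19645} \approx 5.0904 \cdot 10^{-5}$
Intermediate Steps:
$\frac{1}{T{\left(287,-27 \right)} - -19516} = \frac{1}{129 - -19516} = \frac{1}{129 + 19516} = \frac{1}{19645}$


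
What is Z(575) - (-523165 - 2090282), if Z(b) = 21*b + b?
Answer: 2626097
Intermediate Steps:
Z(b) = 22*b
Z(575) - (-523165 - 2090282) = 22*575 - (-523165 - 2090282) = 12650 - 1*(-2613447) = 12650 + 2613447 = 2626097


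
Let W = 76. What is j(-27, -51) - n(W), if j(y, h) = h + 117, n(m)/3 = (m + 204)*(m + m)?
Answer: -127614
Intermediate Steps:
n(m) = 6*m*(204 + m) (n(m) = 3*((m + 204)*(m + m)) = 3*((204 + m)*(2*m)) = 3*(2*m*(204 + m)) = 6*m*(204 + m))
j(y, h) = 117 + h
j(-27, -51) - n(W) = (117 - 51) - 6*76*(204 + 76) = 66 - 6*76*280 = 66 - 1*127680 = 66 - 127680 = -127614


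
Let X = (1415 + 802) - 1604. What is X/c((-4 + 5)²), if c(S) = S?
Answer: 613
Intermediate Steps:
X = 613 (X = 2217 - 1604 = 613)
X/c((-4 + 5)²) = 613/((-4 + 5)²) = 613/(1²) = 613/1 = 613*1 = 613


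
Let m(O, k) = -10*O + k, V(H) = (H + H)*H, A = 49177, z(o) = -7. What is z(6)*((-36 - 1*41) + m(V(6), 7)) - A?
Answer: -43647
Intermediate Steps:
V(H) = 2*H² (V(H) = (2*H)*H = 2*H²)
m(O, k) = k - 10*O
z(6)*((-36 - 1*41) + m(V(6), 7)) - A = -7*((-36 - 1*41) + (7 - 20*6²)) - 1*49177 = -7*((-36 - 41) + (7 - 20*36)) - 49177 = -7*(-77 + (7 - 10*72)) - 49177 = -7*(-77 + (7 - 720)) - 49177 = -7*(-77 - 713) - 49177 = -7*(-790) - 49177 = 5530 - 49177 = -43647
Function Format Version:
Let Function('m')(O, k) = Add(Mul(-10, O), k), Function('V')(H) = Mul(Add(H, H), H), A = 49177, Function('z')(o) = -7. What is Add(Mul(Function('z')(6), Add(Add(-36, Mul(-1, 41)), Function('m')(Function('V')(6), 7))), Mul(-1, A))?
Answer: -43647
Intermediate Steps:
Function('V')(H) = Mul(2, Pow(H, 2)) (Function('V')(H) = Mul(Mul(2, H), H) = Mul(2, Pow(H, 2)))
Function('m')(O, k) = Add(k, Mul(-10, O))
Add(Mul(Function('z')(6), Add(Add(-36, Mul(-1, 41)), Function('m')(Function('V')(6), 7))), Mul(-1, A)) = Add(Mul(-7, Add(Add(-36, Mul(-1, 41)), Add(7, Mul(-10, Mul(2, Pow(6, 2)))))), Mul(-1, 49177)) = Add(Mul(-7, Add(Add(-36, -41), Add(7, Mul(-10, Mul(2, 36))))), -49177) = Add(Mul(-7, Add(-77, Add(7, Mul(-10, 72)))), -49177) = Add(Mul(-7, Add(-77, Add(7, -720))), -49177) = Add(Mul(-7, Add(-77, -713)), -49177) = Add(Mul(-7, -790), -49177) = Add(5530, -49177) = -43647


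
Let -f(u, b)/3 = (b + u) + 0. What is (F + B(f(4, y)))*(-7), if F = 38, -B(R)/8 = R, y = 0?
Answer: -938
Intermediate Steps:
f(u, b) = -3*b - 3*u (f(u, b) = -3*((b + u) + 0) = -3*(b + u) = -3*b - 3*u)
B(R) = -8*R
(F + B(f(4, y)))*(-7) = (38 - 8*(-3*0 - 3*4))*(-7) = (38 - 8*(0 - 12))*(-7) = (38 - 8*(-12))*(-7) = (38 + 96)*(-7) = 134*(-7) = -938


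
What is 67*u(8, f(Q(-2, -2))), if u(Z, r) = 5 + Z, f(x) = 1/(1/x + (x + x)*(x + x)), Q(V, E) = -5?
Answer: 871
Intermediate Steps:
f(x) = 1/(1/x + 4*x**2) (f(x) = 1/(1/x + (2*x)*(2*x)) = 1/(1/x + 4*x**2))
67*u(8, f(Q(-2, -2))) = 67*(5 + 8) = 67*13 = 871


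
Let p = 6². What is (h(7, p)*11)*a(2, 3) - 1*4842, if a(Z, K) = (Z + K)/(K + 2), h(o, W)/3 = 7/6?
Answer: -9607/2 ≈ -4803.5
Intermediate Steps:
p = 36
h(o, W) = 7/2 (h(o, W) = 3*(7/6) = 7/2)
a(Z, K) = (K + Z)/(2 + K)
(h(7, p)*11)*a(2, 3) - 1*4842 = ((7/2)*11)*((3 + 2)/(2 + 3)) - 1*4842 = 77*(5/5)/2 - 4842 = 77*((⅕)*5)/2 - 4842 = (77/2)*1 - 4842 = 77/2 - 4842 = -9607/2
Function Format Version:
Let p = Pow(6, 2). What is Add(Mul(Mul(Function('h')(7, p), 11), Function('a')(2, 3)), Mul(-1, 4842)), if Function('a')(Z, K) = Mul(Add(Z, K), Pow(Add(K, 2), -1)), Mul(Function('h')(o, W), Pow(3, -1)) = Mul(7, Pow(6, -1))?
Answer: Rational(-9607, 2) ≈ -4803.5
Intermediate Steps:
p = 36
Function('h')(o, W) = Rational(7, 2) (Function('h')(o, W) = Mul(3, Mul(7, Pow(6, -1))) = Mul(3, Mul(7, Rational(1, 6))) = Mul(3, Rational(7, 6)) = Rational(7, 2))
Function('a')(Z, K) = Mul(Pow(Add(2, K), -1), Add(K, Z)) (Function('a')(Z, K) = Mul(Add(K, Z), Pow(Add(2, K), -1)) = Mul(Pow(Add(2, K), -1), Add(K, Z)))
Add(Mul(Mul(Function('h')(7, p), 11), Function('a')(2, 3)), Mul(-1, 4842)) = Add(Mul(Mul(Rational(7, 2), 11), Mul(Pow(Add(2, 3), -1), Add(3, 2))), Mul(-1, 4842)) = Add(Mul(Rational(77, 2), Mul(Pow(5, -1), 5)), -4842) = Add(Mul(Rational(77, 2), Mul(Rational(1, 5), 5)), -4842) = Add(Mul(Rational(77, 2), 1), -4842) = Add(Rational(77, 2), -4842) = Rational(-9607, 2)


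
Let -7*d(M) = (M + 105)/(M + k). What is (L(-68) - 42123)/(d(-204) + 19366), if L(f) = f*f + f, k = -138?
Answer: -9992822/5151345 ≈ -1.9398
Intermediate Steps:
d(M) = -(105 + M)/(7*(-138 + M)) (d(M) = -(M + 105)/(7*(M - 138)) = -(105 + M)/(7*(-138 + M)))
L(f) = f + f² (L(f) = f² + f = f + f²)
(L(-68) - 42123)/(d(-204) + 19366) = (-68*(1 - 68) - 42123)/((-105 - 1*(-204))/(7*(-138 - 204)) + 19366) = (-68*(-67) - 42123)/((⅐)*(-105 + 204)/(-342) + 19366) = (4556 - 42123)/((⅐)*(-1/342)*99 + 19366) = -37567/(-11/266 + 19366) = -37567/5151345/266 = -37567*266/5151345 = -9992822/5151345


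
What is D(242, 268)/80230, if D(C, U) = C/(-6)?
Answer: -121/240690 ≈ -0.00050272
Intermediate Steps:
D(C, U) = -C/6 (D(C, U) = C*(-⅙) = -C/6)
D(242, 268)/80230 = -⅙*242/80230 = -121/3*1/80230 = -121/240690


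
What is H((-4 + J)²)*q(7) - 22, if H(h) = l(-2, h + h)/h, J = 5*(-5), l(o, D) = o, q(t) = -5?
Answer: -18492/841 ≈ -21.988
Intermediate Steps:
J = -25
H(h) = -2/h
H((-4 + J)²)*q(7) - 22 = -2/(-4 - 25)²*(-5) - 22 = -2/((-29)²)*(-5) - 22 = -2/841*(-5) - 22 = 10/841 - 22 = -18492/841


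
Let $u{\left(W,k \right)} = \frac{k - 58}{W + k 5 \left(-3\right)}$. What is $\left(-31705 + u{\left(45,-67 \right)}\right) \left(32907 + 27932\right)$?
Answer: $- \frac{81014124985}{42} \approx -1.9289 \cdot 10^{9}$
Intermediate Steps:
$u{\left(W,k \right)} = \frac{-58 + k}{W - 15 k}$ ($u{\left(W,k \right)} = \frac{-58 + k}{W + 5 k \left(-3\right)} = \frac{-58 + k}{W - 15 k}$)
$\left(-31705 + u{\left(45,-67 \right)}\right) \left(32907 + 27932\right) = \left(-31705 + \frac{-58 - 67}{45 - -1005}\right) \left(32907 + 27932\right) = \left(-31705 + \frac{1}{45 + 1005} \left(-125\right)\right) 60839 = \left(-31705 + \frac{1}{1050} \left(-125\right)\right) 60839 = \left(-31705 - \frac{5}{42}\right) 60839 = \left(- \frac{1331615}{42}\right) 60839 = - \frac{81014124985}{42}$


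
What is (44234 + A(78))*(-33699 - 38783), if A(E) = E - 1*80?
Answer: -3206023824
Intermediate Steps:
A(E) = -80 + E (A(E) = E - 80 = -80 + E)
(44234 + A(78))*(-33699 - 38783) = (44234 + (-80 + 78))*(-33699 - 38783) = (44234 - 2)*(-72482) = 44232*(-72482) = -3206023824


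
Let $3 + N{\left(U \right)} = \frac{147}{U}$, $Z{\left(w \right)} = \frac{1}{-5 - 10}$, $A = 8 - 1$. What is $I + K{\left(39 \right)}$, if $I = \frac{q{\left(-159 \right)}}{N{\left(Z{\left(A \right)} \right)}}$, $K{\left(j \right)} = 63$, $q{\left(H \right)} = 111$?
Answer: $\frac{46331}{736} \approx 62.95$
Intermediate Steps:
$A = 7$ ($A = 8 - 1 = 7$)
$Z{\left(w \right)} = - \frac{1}{15}$ ($Z{\left(w \right)} = \frac{1}{-15} = - \frac{1}{15}$)
$N{\left(U \right)} = -3 + \frac{147}{U}$
$I = - \frac{37}{736}$ ($I = \frac{111}{-3 + \frac{147}{- \frac{1}{15}}} = \frac{111}{-3 + 147 \left(-15\right)} = \frac{111}{-3 - 2205} = \frac{111}{-2208} = 111 \left(- \frac{1}{2208}\right) = - \frac{37}{736} \approx -0.050272$)
$I + K{\left(39 \right)} = - \frac{37}{736} + 63 = \frac{46331}{736}$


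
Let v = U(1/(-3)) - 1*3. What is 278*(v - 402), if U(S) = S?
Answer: -338048/3 ≈ -1.1268e+5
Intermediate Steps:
v = -10/3 (v = 1/(-3) - 1*3 = -⅓ - 3 = -10/3 ≈ -3.3333)
278*(v - 402) = 278*(-10/3 - 402) = 278*(-1216/3) = -338048/3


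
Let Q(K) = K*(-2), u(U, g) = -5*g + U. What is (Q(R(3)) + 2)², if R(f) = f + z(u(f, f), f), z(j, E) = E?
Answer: 100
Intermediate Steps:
u(U, g) = U - 5*g
R(f) = 2*f (R(f) = f + f = 2*f)
Q(K) = -2*K
(Q(R(3)) + 2)² = (-4*3 + 2)² = (-2*6 + 2)² = (-12 + 2)² = (-10)² = 100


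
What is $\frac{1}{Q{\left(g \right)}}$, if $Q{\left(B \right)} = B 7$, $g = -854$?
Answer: $- \frac{1}{5978} \approx -0.00016728$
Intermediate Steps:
$Q{\left(B \right)} = 7 B$
$\frac{1}{Q{\left(g \right)}} = \frac{1}{7 \left(-854\right)} = \frac{1}{-5978} = - \frac{1}{5978}$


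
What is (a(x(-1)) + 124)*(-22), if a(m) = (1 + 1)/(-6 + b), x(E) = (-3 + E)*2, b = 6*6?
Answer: -40942/15 ≈ -2729.5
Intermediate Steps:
b = 36
x(E) = -6 + 2*E
a(m) = 1/15 (a(m) = (1 + 1)/(-6 + 36) = 2/30 = 2*(1/30) = 1/15)
(a(x(-1)) + 124)*(-22) = (1/15 + 124)*(-22) = (1861/15)*(-22) = -40942/15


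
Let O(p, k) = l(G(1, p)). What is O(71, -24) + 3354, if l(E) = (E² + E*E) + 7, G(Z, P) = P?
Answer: 13443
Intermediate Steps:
l(E) = 7 + 2*E² (l(E) = (E² + E²) + 7 = 2*E² + 7 = 7 + 2*E²)
O(p, k) = 7 + 2*p²
O(71, -24) + 3354 = (7 + 2*71²) + 3354 = (7 + 2*5041) + 3354 = (7 + 10082) + 3354 = 10089 + 3354 = 13443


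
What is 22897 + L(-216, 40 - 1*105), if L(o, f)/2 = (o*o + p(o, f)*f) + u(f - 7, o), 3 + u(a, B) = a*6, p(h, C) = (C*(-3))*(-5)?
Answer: 242089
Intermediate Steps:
p(h, C) = 15*C (p(h, C) = -3*C*(-5) = 15*C)
u(a, B) = -3 + 6*a (u(a, B) = -3 + a*6 = -3 + 6*a)
L(o, f) = -90 + 2*o² + 12*f + 30*f² (L(o, f) = 2*((o*o + (15*f)*f) + (-3 + 6*(f - 7))) = 2*((o² + 15*f²) + (-3 + 6*(-7 + f))) = 2*((o² + 15*f²) + (-3 + (-42 + 6*f))) = 2*((o² + 15*f²) + (-45 + 6*f)) = 2*(-45 + o² + 6*f + 15*f²) = -90 + 2*o² + 12*f + 30*f²)
22897 + L(-216, 40 - 1*105) = 22897 + (-90 + 2*(-216)² + 12*(40 - 1*105) + 30*(40 - 1*105)²) = 22897 + (-90 + 2*46656 + 12*(40 - 105) + 30*(40 - 105)²) = 22897 + (-90 + 93312 + 12*(-65) + 30*(-65)²) = 22897 + (-90 + 93312 - 780 + 30*4225) = 22897 + (-90 + 93312 - 780 + 126750) = 22897 + 219192 = 242089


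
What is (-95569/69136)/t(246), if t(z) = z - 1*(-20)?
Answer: -95569/18390176 ≈ -0.0051967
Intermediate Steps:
t(z) = 20 + z (t(z) = z + 20 = 20 + z)
(-95569/69136)/t(246) = (-95569/69136)/(20 + 246) = -95569*1/69136/266 = -95569/69136*1/266 = -95569/18390176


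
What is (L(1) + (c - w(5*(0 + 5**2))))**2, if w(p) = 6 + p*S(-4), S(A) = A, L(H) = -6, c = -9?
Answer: 229441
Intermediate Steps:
w(p) = 6 - 4*p (w(p) = 6 + p*(-4) = 6 - 4*p)
(L(1) + (c - w(5*(0 + 5**2))))**2 = (-6 + (-9 - (6 - 20*(0 + 5**2))))**2 = (-6 + (-9 - (6 - 20*(0 + 25))))**2 = (-6 + (-9 - (6 - 20*25)))**2 = (-6 + (-9 - (6 - 4*125)))**2 = (-6 + (-9 - (6 - 500)))**2 = (-6 + (-9 - 1*(-494)))**2 = (-6 + (-9 + 494))**2 = (-6 + 485)**2 = 479**2 = 229441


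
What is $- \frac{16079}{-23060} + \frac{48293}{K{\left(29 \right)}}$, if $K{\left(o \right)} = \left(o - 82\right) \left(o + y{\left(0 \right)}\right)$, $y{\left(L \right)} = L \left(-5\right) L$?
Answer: $- \frac{1088923157}{35443220} \approx -30.723$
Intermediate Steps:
$y{\left(L \right)} = - 5 L^{2}$ ($y{\left(L \right)} = - 5 L L = - 5 L^{2}$)
$K{\left(o \right)} = o \left(-82 + o\right)$ ($K{\left(o \right)} = \left(o - 82\right) \left(o - 5 \cdot 0^{2}\right) = \left(-82 + o\right) \left(o - 0\right) = \left(-82 + o\right) \left(o + 0\right) = \left(-82 + o\right) o = o \left(-82 + o\right)$)
$- \frac{16079}{-23060} + \frac{48293}{K{\left(29 \right)}} = - \frac{16079}{-23060} + \frac{48293}{29 \left(-82 + 29\right)} = \left(-16079\right) \left(- \frac{1}{23060}\right) + \frac{48293}{29 \left(-53\right)} = \frac{16079}{23060} + \frac{48293}{-1537} = \frac{16079}{23060} + 48293 \left(- \frac{1}{1537}\right) = \frac{16079}{23060} - \frac{48293}{1537} = - \frac{1088923157}{35443220}$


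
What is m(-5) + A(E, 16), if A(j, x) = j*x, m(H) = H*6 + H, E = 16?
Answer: 221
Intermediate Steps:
m(H) = 7*H (m(H) = 6*H + H = 7*H)
m(-5) + A(E, 16) = 7*(-5) + 16*16 = -35 + 256 = 221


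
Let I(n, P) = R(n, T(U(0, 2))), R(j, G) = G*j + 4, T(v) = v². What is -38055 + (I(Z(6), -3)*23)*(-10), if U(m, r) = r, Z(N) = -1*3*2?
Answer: -33455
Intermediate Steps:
Z(N) = -6 (Z(N) = -3*2 = -6)
R(j, G) = 4 + G*j
I(n, P) = 4 + 4*n (I(n, P) = 4 + 2²*n = 4 + 4*n)
-38055 + (I(Z(6), -3)*23)*(-10) = -38055 + ((4 + 4*(-6))*23)*(-10) = -38055 + ((4 - 24)*23)*(-10) = -38055 - 20*23*(-10) = -38055 - 460*(-10) = -38055 + 4600 = -33455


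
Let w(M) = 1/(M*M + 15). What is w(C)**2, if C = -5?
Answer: 1/1600 ≈ 0.00062500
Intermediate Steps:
w(M) = 1/(15 + M**2) (w(M) = 1/(M**2 + 15) = 1/(15 + M**2))
w(C)**2 = (1/(15 + (-5)**2))**2 = (1/(15 + 25))**2 = (1/40)**2 = 1/1600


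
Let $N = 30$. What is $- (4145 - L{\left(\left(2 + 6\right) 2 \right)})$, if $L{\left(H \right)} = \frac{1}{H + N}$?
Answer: $- \frac{190669}{46} \approx -4145.0$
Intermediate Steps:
$L{\left(H \right)} = \frac{1}{30 + H}$ ($L{\left(H \right)} = \frac{1}{H + 30} = \frac{1}{30 + H}$)
$- (4145 - L{\left(\left(2 + 6\right) 2 \right)}) = - (4145 - \frac{1}{30 + \left(2 + 6\right) 2}) = - (4145 - \frac{1}{30 + 8 \cdot 2}) = - (4145 - \frac{1}{30 + 16}) = - (4145 - \frac{1}{46}) = \left(-1\right) \frac{190669}{46} = - \frac{190669}{46}$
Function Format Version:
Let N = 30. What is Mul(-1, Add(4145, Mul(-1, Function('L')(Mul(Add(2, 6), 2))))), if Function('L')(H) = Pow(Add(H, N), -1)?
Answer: Rational(-190669, 46) ≈ -4145.0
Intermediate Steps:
Function('L')(H) = Pow(Add(30, H), -1) (Function('L')(H) = Pow(Add(H, 30), -1) = Pow(Add(30, H), -1))
Mul(-1, Add(4145, Mul(-1, Function('L')(Mul(Add(2, 6), 2))))) = Mul(-1, Add(4145, Mul(-1, Pow(Add(30, Mul(Add(2, 6), 2)), -1)))) = Mul(-1, Add(4145, Mul(-1, Pow(Add(30, Mul(8, 2)), -1)))) = Mul(-1, Add(4145, Mul(-1, Pow(Add(30, 16), -1)))) = Mul(-1, Add(4145, Mul(-1, Pow(46, -1)))) = Mul(-1, Add(4145, Mul(-1, Rational(1, 46)))) = Mul(-1, Add(4145, Rational(-1, 46))) = Mul(-1, Rational(190669, 46)) = Rational(-190669, 46)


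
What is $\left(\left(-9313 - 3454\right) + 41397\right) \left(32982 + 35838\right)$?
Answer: $1970316600$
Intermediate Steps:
$\left(\left(-9313 - 3454\right) + 41397\right) \left(32982 + 35838\right) = \left(-12767 + 41397\right) 68820 = 28630 \cdot 68820 = 1970316600$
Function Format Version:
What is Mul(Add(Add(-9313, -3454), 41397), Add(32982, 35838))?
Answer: 1970316600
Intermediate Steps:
Mul(Add(Add(-9313, -3454), 41397), Add(32982, 35838)) = Mul(Add(-12767, 41397), 68820) = Mul(28630, 68820) = 1970316600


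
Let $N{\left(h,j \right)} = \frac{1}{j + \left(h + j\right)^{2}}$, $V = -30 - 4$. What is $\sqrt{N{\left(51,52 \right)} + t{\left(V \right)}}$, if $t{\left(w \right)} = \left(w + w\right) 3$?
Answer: $\frac{i \sqrt{23186001223}}{10661} \approx 14.283 i$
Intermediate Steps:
$V = -34$ ($V = -30 - 4 = -34$)
$t{\left(w \right)} = 6 w$ ($t{\left(w \right)} = 2 w 3 = 6 w$)
$\sqrt{N{\left(51,52 \right)} + t{\left(V \right)}} = \sqrt{\frac{1}{52 + \left(51 + 52\right)^{2}} + 6 \left(-34\right)} = \sqrt{\frac{1}{52 + 103^{2}} - 204} = \sqrt{\frac{1}{52 + 10609} - 204} = \sqrt{\frac{1}{10661} - 204} = \sqrt{- \frac{2174843}{10661}} = \frac{i \sqrt{23186001223}}{10661}$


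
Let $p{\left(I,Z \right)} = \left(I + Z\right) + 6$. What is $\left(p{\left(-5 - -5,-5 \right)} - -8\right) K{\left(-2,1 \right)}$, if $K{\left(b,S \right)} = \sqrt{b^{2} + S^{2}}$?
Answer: $9 \sqrt{5} \approx 20.125$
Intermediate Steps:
$p{\left(I,Z \right)} = 6 + I + Z$
$K{\left(b,S \right)} = \sqrt{S^{2} + b^{2}}$
$\left(p{\left(-5 - -5,-5 \right)} - -8\right) K{\left(-2,1 \right)} = \left(\left(6 - 0 - 5\right) - -8\right) \sqrt{1^{2} + \left(-2\right)^{2}} = \left(\left(6 + \left(-5 + 5\right) - 5\right) + 8\right) \sqrt{1 + 4} = \left(\left(6 + 0 - 5\right) + 8\right) \sqrt{5} = \left(1 + 8\right) \sqrt{5} = 9 \sqrt{5}$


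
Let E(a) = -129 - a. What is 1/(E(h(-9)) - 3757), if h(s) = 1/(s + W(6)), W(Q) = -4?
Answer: -13/50517 ≈ -0.00025734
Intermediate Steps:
h(s) = 1/(-4 + s) (h(s) = 1/(s - 4) = 1/(-4 + s))
1/(E(h(-9)) - 3757) = 1/((-129 - 1/(-4 - 9)) - 3757) = 1/((-129 - 1/(-13)) - 3757) = 1/((-129 - 1*(-1/13)) - 3757) = 1/((-129 + 1/13) - 3757) = 1/(-1676/13 - 3757) = 1/(-50517/13) = -13/50517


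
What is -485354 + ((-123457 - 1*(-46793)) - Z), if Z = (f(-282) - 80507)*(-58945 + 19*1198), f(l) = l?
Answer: -2923750405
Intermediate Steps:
Z = 2923188387 (Z = (-282 - 80507)*(-58945 + 19*1198) = -80789*(-58945 + 22762) = -80789*(-36183) = 2923188387)
-485354 + ((-123457 - 1*(-46793)) - Z) = -485354 + ((-123457 - 1*(-46793)) - 1*2923188387) = -485354 + ((-123457 + 46793) - 2923188387) = -485354 + (-76664 - 2923188387) = -485354 - 2923265051 = -2923750405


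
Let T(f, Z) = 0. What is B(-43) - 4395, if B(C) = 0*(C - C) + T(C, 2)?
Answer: -4395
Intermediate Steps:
B(C) = 0 (B(C) = 0*(C - C) + 0 = 0*0 + 0 = 0 + 0 = 0)
B(-43) - 4395 = 0 - 4395 = -4395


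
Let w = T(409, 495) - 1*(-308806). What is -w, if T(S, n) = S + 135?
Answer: -309350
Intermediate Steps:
T(S, n) = 135 + S
w = 309350 (w = (135 + 409) - 1*(-308806) = 544 + 308806 = 309350)
-w = -1*309350 = -309350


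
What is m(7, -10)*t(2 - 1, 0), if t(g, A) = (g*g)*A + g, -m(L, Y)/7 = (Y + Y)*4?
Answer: 560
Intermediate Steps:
m(L, Y) = -56*Y (m(L, Y) = -7*(Y + Y)*4 = -7*2*Y*4 = -56*Y)
t(g, A) = g + A*g**2 (t(g, A) = g**2*A + g = A*g**2 + g = g + A*g**2)
m(7, -10)*t(2 - 1, 0) = (-56*(-10))*((2 - 1)*(1 + 0*(2 - 1))) = 560*(1*(1 + 0*1)) = 560*(1*(1 + 0)) = 560*(1*1) = 560*1 = 560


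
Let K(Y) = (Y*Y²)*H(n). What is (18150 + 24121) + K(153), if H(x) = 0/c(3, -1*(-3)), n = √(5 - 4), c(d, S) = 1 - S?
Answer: 42271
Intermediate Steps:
n = 1 (n = √1 = 1)
H(x) = 0 (H(x) = 0/(1 - (-1)*(-3)) = 0/(1 - 1*3) = 0/(1 - 3) = 0/(-2) = 0*(-½) = 0)
K(Y) = 0 (K(Y) = (Y*Y²)*0 = Y³*0 = 0)
(18150 + 24121) + K(153) = (18150 + 24121) + 0 = 42271 + 0 = 42271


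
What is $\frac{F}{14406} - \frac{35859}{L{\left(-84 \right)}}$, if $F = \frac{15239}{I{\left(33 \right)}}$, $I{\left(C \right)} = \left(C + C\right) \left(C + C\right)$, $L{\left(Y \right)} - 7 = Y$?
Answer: $\frac{596407199}{1280664} \approx 465.7$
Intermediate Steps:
$L{\left(Y \right)} = 7 + Y$
$I{\left(C \right)} = 4 C^{2}$ ($I{\left(C \right)} = 2 C 2 C = 4 C^{2}$)
$F = \frac{15239}{4356}$ ($F = \frac{15239}{4 \cdot 33^{2}} = \frac{15239}{4 \cdot 1089} = \frac{15239}{4356} \approx 3.4984$)
$\frac{F}{14406} - \frac{35859}{L{\left(-84 \right)}} = \frac{15239}{4356 \cdot 14406} - \frac{35859}{7 - 84} = \frac{15239}{4356} \cdot \frac{1}{14406} - \frac{35859}{-77} = \frac{311}{1280664} - - \frac{35859}{77} = \frac{311}{1280664} + \frac{35859}{77} = \frac{596407199}{1280664}$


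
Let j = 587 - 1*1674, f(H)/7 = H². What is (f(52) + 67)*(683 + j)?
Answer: -7673980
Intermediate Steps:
f(H) = 7*H²
j = -1087 (j = 587 - 1674 = -1087)
(f(52) + 67)*(683 + j) = (7*52² + 67)*(683 - 1087) = (7*2704 + 67)*(-404) = (18928 + 67)*(-404) = 18995*(-404) = -7673980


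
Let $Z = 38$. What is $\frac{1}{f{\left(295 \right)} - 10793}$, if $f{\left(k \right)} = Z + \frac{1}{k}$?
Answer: $- \frac{295}{3172724} \approx -9.298 \cdot 10^{-5}$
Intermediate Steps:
$f{\left(k \right)} = 38 + \frac{1}{k}$
$\frac{1}{f{\left(295 \right)} - 10793} = \frac{1}{\left(38 + \frac{1}{295}\right) - 10793} = \frac{1}{\frac{11211}{295} - 10793} = \frac{1}{- \frac{3172724}{295}} = - \frac{295}{3172724}$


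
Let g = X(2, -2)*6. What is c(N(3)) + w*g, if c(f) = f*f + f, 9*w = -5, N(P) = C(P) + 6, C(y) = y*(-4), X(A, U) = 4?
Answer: 50/3 ≈ 16.667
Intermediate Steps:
C(y) = -4*y
N(P) = 6 - 4*P (N(P) = -4*P + 6 = 6 - 4*P)
g = 24 (g = 4*6 = 24)
w = -5/9 (w = (⅑)*(-5) = -5/9 ≈ -0.55556)
c(f) = f + f² (c(f) = f² + f = f + f²)
c(N(3)) + w*g = (6 - 4*3)*(1 + (6 - 4*3)) - 5/9*24 = (6 - 12)*(1 + (6 - 12)) - 40/3 = -6*(1 - 6) - 40/3 = -6*(-5) - 40/3 = 30 - 40/3 = 50/3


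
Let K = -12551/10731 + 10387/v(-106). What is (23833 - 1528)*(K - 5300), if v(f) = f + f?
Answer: -12927845560345/108332 ≈ -1.1934e+8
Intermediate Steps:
v(f) = 2*f
K = -16303387/324996 (K = -12551/10731 + 10387/((2*(-106))) = -12551*1/10731 + 10387/(-212) = -1793/1533 + 10387*(-1/212) = -1793/1533 - 10387/212 = -16303387/324996 ≈ -50.165)
(23833 - 1528)*(K - 5300) = (23833 - 1528)*(-16303387/324996 - 5300) = 22305*(-1738782187/324996) = -12927845560345/108332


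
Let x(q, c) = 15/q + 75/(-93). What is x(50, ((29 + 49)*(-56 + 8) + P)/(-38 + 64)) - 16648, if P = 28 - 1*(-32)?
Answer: -5161037/310 ≈ -16649.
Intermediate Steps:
P = 60 (P = 28 + 32 = 60)
x(q, c) = -25/31 + 15/q (x(q, c) = 15/q + 75*(-1/93) = 15/q - 25/31 = -25/31 + 15/q)
x(50, ((29 + 49)*(-56 + 8) + P)/(-38 + 64)) - 16648 = (-25/31 + 15/50) - 16648 = (-25/31 + 15*(1/50)) - 16648 = (-25/31 + 3/10) - 16648 = -157/310 - 16648 = -5161037/310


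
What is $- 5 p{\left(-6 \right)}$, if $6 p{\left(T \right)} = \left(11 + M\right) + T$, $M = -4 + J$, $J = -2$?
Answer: $\frac{5}{6} \approx 0.83333$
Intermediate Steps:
$M = -6$ ($M = -4 - 2 = -6$)
$p{\left(T \right)} = \frac{5}{6} + \frac{T}{6}$ ($p{\left(T \right)} = \frac{\left(11 - 6\right) + T}{6} = \frac{5 + T}{6} = \frac{5}{6} + \frac{T}{6}$)
$- 5 p{\left(-6 \right)} = - 5 \left(\frac{5}{6} + \frac{1}{6} \left(-6\right)\right) = - 5 \left(\frac{5}{6} - 1\right) = \left(-5\right) \left(- \frac{1}{6}\right) = \frac{5}{6}$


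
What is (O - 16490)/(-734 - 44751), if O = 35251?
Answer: -18761/45485 ≈ -0.41247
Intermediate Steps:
(O - 16490)/(-734 - 44751) = (35251 - 16490)/(-734 - 44751) = 18761/(-45485) = 18761*(-1/45485) = -18761/45485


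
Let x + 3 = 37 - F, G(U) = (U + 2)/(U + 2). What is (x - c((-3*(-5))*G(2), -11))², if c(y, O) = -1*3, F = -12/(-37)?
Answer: 1841449/1369 ≈ 1345.1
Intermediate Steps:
F = 12/37 (F = -12*(-1/37) = 12/37 ≈ 0.32432)
G(U) = 1 (G(U) = (2 + U)/(2 + U) = 1)
c(y, O) = -3
x = 1246/37 (x = -3 + (37 - 1*12/37) = -3 + (37 - 12/37) = -3 + 1357/37 = 1246/37 ≈ 33.676)
(x - c((-3*(-5))*G(2), -11))² = (1246/37 - 1*(-3))² = (1246/37 + 3)² = (1357/37)² = 1841449/1369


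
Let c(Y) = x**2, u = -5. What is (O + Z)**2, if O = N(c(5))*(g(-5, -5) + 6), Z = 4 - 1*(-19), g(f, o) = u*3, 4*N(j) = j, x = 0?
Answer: 529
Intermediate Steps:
c(Y) = 0 (c(Y) = 0**2 = 0)
N(j) = j/4
g(f, o) = -15 (g(f, o) = -5*3 = -15)
Z = 23 (Z = 4 + 19 = 23)
O = 0 (O = ((1/4)*0)*(-15 + 6) = 0*(-9) = 0)
(O + Z)**2 = (0 + 23)**2 = 23**2 = 529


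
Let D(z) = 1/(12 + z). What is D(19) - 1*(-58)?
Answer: 1799/31 ≈ 58.032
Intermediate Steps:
D(19) - 1*(-58) = 1/(12 + 19) - 1*(-58) = 1/31 + 58 = 1799/31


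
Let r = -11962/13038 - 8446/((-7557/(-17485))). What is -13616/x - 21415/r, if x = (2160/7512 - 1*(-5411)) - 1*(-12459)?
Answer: 74911843818078331/224379264610440575 ≈ 0.33386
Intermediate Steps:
r = -320920033769/16421361 (r = -11962*1/13038 - 8446/((-7557*(-1/17485))) = -5981/6519 - 8446/7557/17485 = -5981/6519 - 8446*17485/7557 = -5981/6519 - 147678310/7557 = -320920033769/16421361 ≈ -19543.)
x = 5593400/313 (x = (2160*(1/7512) + 5411) + 12459 = (90/313 + 5411) + 12459 = 1693733/313 + 12459 = 5593400/313 ≈ 17870.)
-13616/x - 21415/r = -13616/5593400/313 - 21415/(-320920033769/16421361) = -13616*313/5593400 - 21415*(-16421361/320920033769) = -532726/699175 + 351663445815/320920033769 = 74911843818078331/224379264610440575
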